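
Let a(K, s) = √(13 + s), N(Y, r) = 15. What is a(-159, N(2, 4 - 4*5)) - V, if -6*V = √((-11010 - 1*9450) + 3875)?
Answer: 2*√7 + I*√16585/6 ≈ 5.2915 + 21.464*I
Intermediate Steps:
V = -I*√16585/6 (V = -√((-11010 - 1*9450) + 3875)/6 = -√((-11010 - 9450) + 3875)/6 = -√(-20460 + 3875)/6 = -I*√16585/6 ≈ -21.464*I)
a(-159, N(2, 4 - 4*5)) - V = √(13 + 15) - (-1)*I*√16585/6 = √28 + I*√16585/6 = 2*√7 + I*√16585/6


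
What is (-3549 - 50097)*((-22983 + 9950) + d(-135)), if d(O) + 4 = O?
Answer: 706625112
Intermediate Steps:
d(O) = -4 + O
(-3549 - 50097)*((-22983 + 9950) + d(-135)) = (-3549 - 50097)*((-22983 + 9950) + (-4 - 135)) = -53646*(-13033 - 139) = -53646*(-13172) = 706625112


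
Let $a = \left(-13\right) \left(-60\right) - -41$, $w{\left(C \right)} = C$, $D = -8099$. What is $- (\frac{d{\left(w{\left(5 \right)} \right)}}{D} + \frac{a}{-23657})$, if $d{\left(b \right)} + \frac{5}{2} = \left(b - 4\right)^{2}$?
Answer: $\frac{13227587}{383196086} \approx 0.034519$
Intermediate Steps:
$d{\left(b \right)} = - \frac{5}{2} + \left(-4 + b\right)^{2}$ ($d{\left(b \right)} = - \frac{5}{2} + \left(b - 4\right)^{2} = - \frac{5}{2} + \left(-4 + b\right)^{2}$)
$a = 821$ ($a = 780 + 41 = 821$)
$- (\frac{d{\left(w{\left(5 \right)} \right)}}{D} + \frac{a}{-23657}) = - (\frac{- \frac{5}{2} + \left(-4 + 5\right)^{2}}{-8099} + \frac{821}{-23657}) = - (\left(- \frac{5}{2} + 1^{2}\right) \left(- \frac{1}{8099}\right) + 821 \left(- \frac{1}{23657}\right)) = - (\left(- \frac{5}{2} + 1\right) \left(- \frac{1}{8099}\right) - \frac{821}{23657}) = - (\left(- \frac{3}{2}\right) \left(- \frac{1}{8099}\right) - \frac{821}{23657}) = - (\frac{3}{16198} - \frac{821}{23657}) = \left(-1\right) \left(- \frac{13227587}{383196086}\right) = \frac{13227587}{383196086}$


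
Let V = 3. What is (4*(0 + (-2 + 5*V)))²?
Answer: 2704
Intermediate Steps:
(4*(0 + (-2 + 5*V)))² = (4*(0 + (-2 + 5*3)))² = (4*(0 + (-2 + 15)))² = (4*(0 + 13))² = (4*13)² = 52² = 2704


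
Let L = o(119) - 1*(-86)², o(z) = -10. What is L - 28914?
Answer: -36320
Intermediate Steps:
L = -7406 (L = -10 - 1*(-86)² = -10 - 1*7396 = -10 - 7396 = -7406)
L - 28914 = -7406 - 28914 = -36320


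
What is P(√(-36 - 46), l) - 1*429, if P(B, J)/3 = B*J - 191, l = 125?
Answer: -1002 + 375*I*√82 ≈ -1002.0 + 3395.8*I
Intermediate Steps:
P(B, J) = -573 + 3*B*J (P(B, J) = 3*(B*J - 191) = 3*(-191 + B*J) = -573 + 3*B*J)
P(√(-36 - 46), l) - 1*429 = (-573 + 3*√(-36 - 46)*125) - 1*429 = (-573 + 3*√(-82)*125) - 429 = (-573 + 3*(I*√82)*125) - 429 = (-573 + 375*I*√82) - 429 = -1002 + 375*I*√82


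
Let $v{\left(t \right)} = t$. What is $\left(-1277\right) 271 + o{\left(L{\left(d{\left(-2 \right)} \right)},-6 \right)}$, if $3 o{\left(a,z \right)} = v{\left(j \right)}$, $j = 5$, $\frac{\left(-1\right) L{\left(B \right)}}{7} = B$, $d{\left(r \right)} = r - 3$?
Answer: $- \frac{1038196}{3} \approx -3.4607 \cdot 10^{5}$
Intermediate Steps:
$d{\left(r \right)} = -3 + r$
$L{\left(B \right)} = - 7 B$
$o{\left(a,z \right)} = \frac{5}{3}$ ($o{\left(a,z \right)} = \frac{1}{3} \cdot 5 = \frac{5}{3}$)
$\left(-1277\right) 271 + o{\left(L{\left(d{\left(-2 \right)} \right)},-6 \right)} = \left(-1277\right) 271 + \frac{5}{3} = -346067 + \frac{5}{3} = - \frac{1038196}{3}$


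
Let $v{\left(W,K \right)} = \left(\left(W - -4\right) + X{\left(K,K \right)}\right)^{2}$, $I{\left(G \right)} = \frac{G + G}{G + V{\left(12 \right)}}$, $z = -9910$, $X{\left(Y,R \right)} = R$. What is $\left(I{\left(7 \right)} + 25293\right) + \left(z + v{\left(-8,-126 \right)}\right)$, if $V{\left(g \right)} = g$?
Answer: $\frac{613391}{19} \approx 32284.0$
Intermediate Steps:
$I{\left(G \right)} = \frac{2 G}{12 + G}$ ($I{\left(G \right)} = \frac{G + G}{G + 12} = \frac{2 G}{12 + G}$)
$v{\left(W,K \right)} = \left(4 + K + W\right)^{2}$ ($v{\left(W,K \right)} = \left(\left(W - -4\right) + K\right)^{2} = \left(\left(W + 4\right) + K\right)^{2} = \left(\left(4 + W\right) + K\right)^{2} = \left(4 + K + W\right)^{2}$)
$\left(I{\left(7 \right)} + 25293\right) + \left(z + v{\left(-8,-126 \right)}\right) = \left(2 \cdot 7 \frac{1}{12 + 7} + 25293\right) - \left(9910 - \left(4 - 126 - 8\right)^{2}\right) = \left(2 \cdot 7 \cdot \frac{1}{19} + 25293\right) - \left(9910 - \left(-130\right)^{2}\right) = \left(2 \cdot 7 \cdot \frac{1}{19} + 25293\right) + \left(-9910 + 16900\right) = \left(\frac{14}{19} + 25293\right) + 6990 = \frac{480581}{19} + 6990 = \frac{613391}{19}$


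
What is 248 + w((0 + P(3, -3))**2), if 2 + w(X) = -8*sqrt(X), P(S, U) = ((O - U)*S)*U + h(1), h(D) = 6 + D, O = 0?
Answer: 86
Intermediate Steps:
P(S, U) = 7 - S*U**2 (P(S, U) = ((0 - U)*S)*U + (6 + 1) = ((-U)*S)*U + 7 = (-S*U)*U + 7 = -S*U**2 + 7 = 7 - S*U**2)
w(X) = -2 - 8*sqrt(X)
248 + w((0 + P(3, -3))**2) = 248 + (-2 - 8*sqrt((0 + (7 - 1*3*(-3)**2))**2)) = 248 + (-2 - 8*sqrt((0 + (7 - 1*3*9))**2)) = 248 + (-2 - 8*sqrt((0 + (7 - 27))**2)) = 248 + (-2 - 8*sqrt((0 - 20)**2)) = 248 + (-2 - 8*sqrt((-20)**2)) = 248 + (-2 - 8*sqrt(400)) = 248 + (-2 - 8*20) = 248 + (-2 - 160) = 248 - 162 = 86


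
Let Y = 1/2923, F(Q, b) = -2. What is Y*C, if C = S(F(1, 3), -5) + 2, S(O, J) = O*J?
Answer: 12/2923 ≈ 0.0041054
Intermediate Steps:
S(O, J) = J*O
Y = 1/2923 ≈ 0.00034211
C = 12 (C = -5*(-2) + 2 = 10 + 2 = 12)
Y*C = (1/2923)*12 = 12/2923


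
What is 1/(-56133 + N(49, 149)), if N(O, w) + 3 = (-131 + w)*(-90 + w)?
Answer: -1/55074 ≈ -1.8157e-5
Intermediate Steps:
N(O, w) = -3 + (-131 + w)*(-90 + w)
1/(-56133 + N(49, 149)) = 1/(-56133 + (11787 + 149**2 - 221*149)) = 1/(-56133 + (11787 + 22201 - 32929)) = 1/(-56133 + 1059) = 1/(-55074) = -1/55074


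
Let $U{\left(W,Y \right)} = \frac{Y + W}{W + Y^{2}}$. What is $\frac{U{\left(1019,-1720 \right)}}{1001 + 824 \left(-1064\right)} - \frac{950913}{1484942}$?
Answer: $- \frac{2464449648812347703}{3848474878303743030} \approx -0.64037$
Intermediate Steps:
$U{\left(W,Y \right)} = \frac{W + Y}{W + Y^{2}}$
$\frac{U{\left(1019,-1720 \right)}}{1001 + 824 \left(-1064\right)} - \frac{950913}{1484942} = \frac{\frac{1}{1019 + \left(-1720\right)^{2}} \left(1019 - 1720\right)}{1001 + 824 \left(-1064\right)} - \frac{950913}{1484942} = \frac{\frac{1}{1019 + 2958400} \left(-701\right)}{1001 - 876736} - \frac{950913}{1484942} = \frac{\frac{1}{2959419} \left(-701\right)}{-875735} - \frac{950913}{1484942} = \frac{1}{2959419} \left(-701\right) \left(- \frac{1}{875735}\right) - \frac{950913}{1484942} = \left(- \frac{701}{2959419}\right) \left(- \frac{1}{875735}\right) - \frac{950913}{1484942} = \frac{701}{2591666797965} - \frac{950913}{1484942} = - \frac{2464449648812347703}{3848474878303743030}$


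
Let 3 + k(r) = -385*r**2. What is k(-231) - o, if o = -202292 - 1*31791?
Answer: -20309905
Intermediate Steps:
o = -234083 (o = -202292 - 31791 = -234083)
k(r) = -3 - 385*r**2
k(-231) - o = (-3 - 385*(-231)**2) - 1*(-234083) = (-3 - 385*53361) + 234083 = (-3 - 20543985) + 234083 = -20543988 + 234083 = -20309905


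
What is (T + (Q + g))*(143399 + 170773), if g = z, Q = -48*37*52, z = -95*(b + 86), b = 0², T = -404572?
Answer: -158686392168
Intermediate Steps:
b = 0
z = -8170 (z = -95*(0 + 86) = -95*86 = -8170)
Q = -92352 (Q = -1776*52 = -92352)
g = -8170
(T + (Q + g))*(143399 + 170773) = (-404572 + (-92352 - 8170))*(143399 + 170773) = (-404572 - 100522)*314172 = -505094*314172 = -158686392168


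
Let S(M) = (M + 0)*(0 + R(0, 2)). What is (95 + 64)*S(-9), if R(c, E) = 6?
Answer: -8586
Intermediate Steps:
S(M) = 6*M (S(M) = (M + 0)*(0 + 6) = M*6 = 6*M)
(95 + 64)*S(-9) = (95 + 64)*(6*(-9)) = 159*(-54) = -8586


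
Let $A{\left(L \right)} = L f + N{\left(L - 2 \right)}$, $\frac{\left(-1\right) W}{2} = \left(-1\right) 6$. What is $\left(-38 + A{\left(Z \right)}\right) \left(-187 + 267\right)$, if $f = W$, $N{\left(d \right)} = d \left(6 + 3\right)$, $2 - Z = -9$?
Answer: $14000$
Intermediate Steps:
$Z = 11$ ($Z = 2 - -9 = 2 + 9 = 11$)
$N{\left(d \right)} = 9 d$ ($N{\left(d \right)} = d 9 = 9 d$)
$W = 12$ ($W = - 2 \left(\left(-1\right) 6\right) = \left(-2\right) \left(-6\right) = 12$)
$f = 12$
$A{\left(L \right)} = -18 + 21 L$ ($A{\left(L \right)} = L 12 + 9 \left(L - 2\right) = 12 L + 9 \left(-2 + L\right) = 12 L + \left(-18 + 9 L\right) = -18 + 21 L$)
$\left(-38 + A{\left(Z \right)}\right) \left(-187 + 267\right) = \left(-38 + \left(-18 + 21 \cdot 11\right)\right) \left(-187 + 267\right) = \left(-38 + \left(-18 + 231\right)\right) 80 = \left(-38 + 213\right) 80 = 175 \cdot 80 = 14000$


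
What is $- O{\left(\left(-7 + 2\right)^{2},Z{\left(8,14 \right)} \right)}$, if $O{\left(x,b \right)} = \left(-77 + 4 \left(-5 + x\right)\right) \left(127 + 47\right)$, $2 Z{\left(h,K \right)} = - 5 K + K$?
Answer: $-522$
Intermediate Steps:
$Z{\left(h,K \right)} = - 2 K$ ($Z{\left(h,K \right)} = \frac{- 5 K + K}{2} = \frac{\left(-4\right) K}{2} = - 2 K$)
$O{\left(x,b \right)} = -16878 + 696 x$ ($O{\left(x,b \right)} = \left(-77 + \left(-20 + 4 x\right)\right) 174 = \left(-97 + 4 x\right) 174 = -16878 + 696 x$)
$- O{\left(\left(-7 + 2\right)^{2},Z{\left(8,14 \right)} \right)} = - (-16878 + 696 \left(-7 + 2\right)^{2}) = - (-16878 + 696 \left(-5\right)^{2}) = - (-16878 + 696 \cdot 25) = - (-16878 + 17400) = \left(-1\right) 522 = -522$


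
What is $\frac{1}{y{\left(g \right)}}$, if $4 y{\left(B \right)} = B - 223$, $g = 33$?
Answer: $- \frac{2}{95} \approx -0.021053$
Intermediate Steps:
$y{\left(B \right)} = - \frac{223}{4} + \frac{B}{4}$ ($y{\left(B \right)} = \frac{B - 223}{4} = \frac{-223 + B}{4} = - \frac{223}{4} + \frac{B}{4}$)
$\frac{1}{y{\left(g \right)}} = \frac{1}{- \frac{223}{4} + \frac{1}{4} \cdot 33} = \frac{1}{- \frac{223}{4} + \frac{33}{4}} = \frac{1}{- \frac{95}{2}} = - \frac{2}{95}$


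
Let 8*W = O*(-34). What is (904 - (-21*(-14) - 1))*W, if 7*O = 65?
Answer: -675155/28 ≈ -24113.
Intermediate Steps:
O = 65/7 (O = (⅐)*65 = 65/7 ≈ 9.2857)
W = -1105/28 (W = ((65/7)*(-34))/8 = (⅛)*(-2210/7) = -1105/28 ≈ -39.464)
(904 - (-21*(-14) - 1))*W = (904 - (-21*(-14) - 1))*(-1105/28) = (904 - (294 - 1))*(-1105/28) = (904 - 1*293)*(-1105/28) = (904 - 293)*(-1105/28) = 611*(-1105/28) = -675155/28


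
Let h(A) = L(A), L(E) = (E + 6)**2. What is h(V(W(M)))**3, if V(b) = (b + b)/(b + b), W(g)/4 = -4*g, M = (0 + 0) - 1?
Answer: 117649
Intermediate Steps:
M = -1 (M = 0 - 1 = -1)
W(g) = -16*g (W(g) = 4*(-4*g) = -16*g)
L(E) = (6 + E)**2
V(b) = 1 (V(b) = (2*b)/((2*b)) = (2*b)*(1/(2*b)) = 1)
h(A) = (6 + A)**2
h(V(W(M)))**3 = ((6 + 1)**2)**3 = (7**2)**3 = 49**3 = 117649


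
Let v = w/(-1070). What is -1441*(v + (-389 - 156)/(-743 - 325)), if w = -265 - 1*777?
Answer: -1221972323/571380 ≈ -2138.6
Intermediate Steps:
w = -1042 (w = -265 - 777 = -1042)
v = 521/535 (v = -1042/(-1070) = -1042*(-1/1070) = 521/535 ≈ 0.97383)
-1441*(v + (-389 - 156)/(-743 - 325)) = -1441*(521/535 + (-389 - 156)/(-743 - 325)) = -1441*(521/535 - 545/(-1068)) = -1441*(521/535 - 545*(-1/1068)) = -1441*(521/535 + 545/1068) = -1441*848003/571380 = -1221972323/571380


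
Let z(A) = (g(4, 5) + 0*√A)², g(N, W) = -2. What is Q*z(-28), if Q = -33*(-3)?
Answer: 396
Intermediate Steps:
z(A) = 4 (z(A) = (-2 + 0*√A)² = (-2 + 0)² = (-2)² = 4)
Q = 99
Q*z(-28) = 99*4 = 396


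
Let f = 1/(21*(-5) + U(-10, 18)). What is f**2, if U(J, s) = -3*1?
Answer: 1/11664 ≈ 8.5734e-5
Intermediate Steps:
U(J, s) = -3
f = -1/108 (f = 1/(21*(-5) - 3) = 1/(-105 - 3) = 1/(-108) = -1/108 ≈ -0.0092593)
f**2 = (-1/108)**2 = 1/11664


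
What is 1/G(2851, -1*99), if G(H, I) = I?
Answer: -1/99 ≈ -0.010101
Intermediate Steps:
1/G(2851, -1*99) = 1/(-1*99) = 1/(-99) = -1/99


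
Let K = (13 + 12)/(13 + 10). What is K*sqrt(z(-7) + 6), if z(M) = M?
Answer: 25*I/23 ≈ 1.087*I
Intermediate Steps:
K = 25/23 ≈ 1.0870
K*sqrt(z(-7) + 6) = 25*sqrt(-7 + 6)/23 = 25*sqrt(-1)/23 = 25*I/23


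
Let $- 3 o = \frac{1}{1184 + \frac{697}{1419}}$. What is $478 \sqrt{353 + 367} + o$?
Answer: $- \frac{473}{1680793} + 5736 \sqrt{5} \approx 12826.0$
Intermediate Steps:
$o = - \frac{473}{1680793}$ ($o = - \frac{1}{3 \left(1184 + \frac{697}{1419}\right)} = - \frac{1}{3 \cdot \frac{1680793}{1419}} = \left(- \frac{1}{3}\right) \frac{1419}{1680793} = - \frac{473}{1680793} \approx -0.00028141$)
$478 \sqrt{353 + 367} + o = 478 \sqrt{353 + 367} - \frac{473}{1680793} = 478 \sqrt{720} - \frac{473}{1680793} = 478 \cdot 12 \sqrt{5} - \frac{473}{1680793} = 5736 \sqrt{5} - \frac{473}{1680793} = - \frac{473}{1680793} + 5736 \sqrt{5}$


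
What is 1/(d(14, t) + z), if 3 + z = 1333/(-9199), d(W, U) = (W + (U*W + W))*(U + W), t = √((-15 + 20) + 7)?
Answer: -23560984745/12355786360606 + 9477619312*√3/6177893180303 ≈ 0.00075029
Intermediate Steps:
t = 2*√3 (t = √(5 + 7) = √12 = 2*√3 ≈ 3.4641)
d(W, U) = (U + W)*(2*W + U*W) (d(W, U) = (W + (W + U*W))*(U + W) = (2*W + U*W)*(U + W) = (U + W)*(2*W + U*W))
z = -28930/9199 (z = -3 + 1333/(-9199) = -3 + 1333*(-1/9199) = -3 - 1333/9199 = -28930/9199 ≈ -3.1449)
1/(d(14, t) + z) = 1/(14*((2*√3)² + 2*(2*√3) + 2*14 + (2*√3)*14) - 28930/9199) = 1/(14*(12 + 4*√3 + 28 + 28*√3) - 28930/9199) = 1/(14*(40 + 32*√3) - 28930/9199) = 1/((560 + 448*√3) - 28930/9199) = 1/(5122510/9199 + 448*√3)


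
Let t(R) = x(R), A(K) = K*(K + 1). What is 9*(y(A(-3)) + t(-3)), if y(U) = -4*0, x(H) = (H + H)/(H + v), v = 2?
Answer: 54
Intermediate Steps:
A(K) = K*(1 + K)
x(H) = 2*H/(2 + H) (x(H) = (H + H)/(H + 2) = (2*H)/(2 + H) = 2*H/(2 + H))
t(R) = 2*R/(2 + R)
y(U) = 0
9*(y(A(-3)) + t(-3)) = 9*(0 + 2*(-3)/(2 - 3)) = 9*(0 + 2*(-3)/(-1)) = 9*(0 + 2*(-3)*(-1)) = 9*(0 + 6) = 9*6 = 54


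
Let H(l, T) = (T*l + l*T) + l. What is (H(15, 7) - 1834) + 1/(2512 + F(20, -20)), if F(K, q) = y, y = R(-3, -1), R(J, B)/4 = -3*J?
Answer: -4099731/2548 ≈ -1609.0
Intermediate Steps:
R(J, B) = -12*J (R(J, B) = 4*(-3*J) = -12*J)
H(l, T) = l + 2*T*l (H(l, T) = (T*l + T*l) + l = 2*T*l + l = l + 2*T*l)
y = 36 (y = -12*(-3) = 36)
F(K, q) = 36
(H(15, 7) - 1834) + 1/(2512 + F(20, -20)) = (15*(1 + 2*7) - 1834) + 1/(2512 + 36) = (15*(1 + 14) - 1834) + 1/2548 = (15*15 - 1834) + 1/2548 = (225 - 1834) + 1/2548 = -1609 + 1/2548 = -4099731/2548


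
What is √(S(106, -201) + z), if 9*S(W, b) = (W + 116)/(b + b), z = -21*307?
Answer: I*√260467726/201 ≈ 80.294*I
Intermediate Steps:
z = -6447
S(W, b) = (116 + W)/(18*b) (S(W, b) = ((W + 116)/(b + b))/9 = ((116 + W)/((2*b)))/9 = ((116 + W)*(1/(2*b)))/9 = ((116 + W)/(2*b))/9 = (116 + W)/(18*b))
√(S(106, -201) + z) = √((1/18)*(116 + 106)/(-201) - 6447) = √((1/18)*(-1/201)*222 - 6447) = √(-37/603 - 6447) = √(-3887578/603) = I*√260467726/201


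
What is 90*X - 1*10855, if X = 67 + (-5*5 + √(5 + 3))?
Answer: -7075 + 180*√2 ≈ -6820.4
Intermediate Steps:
X = 42 + 2*√2 (X = 67 + (-25 + √8) = 67 + (-25 + 2*√2) = 42 + 2*√2 ≈ 44.828)
90*X - 1*10855 = 90*(42 + 2*√2) - 1*10855 = (3780 + 180*√2) - 10855 = -7075 + 180*√2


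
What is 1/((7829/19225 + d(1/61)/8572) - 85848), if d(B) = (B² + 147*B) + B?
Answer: -613208520700/52642475194461527 ≈ -1.1649e-5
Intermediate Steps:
d(B) = B² + 148*B
1/((7829/19225 + d(1/61)/8572) - 85848) = 1/((7829/19225 + ((148 + 1/61)/61)/8572) - 85848) = 1/((7829*(1/19225) + ((148 + 1/61)/61)*(1/8572)) - 85848) = 1/((7829/19225 + ((1/61)*(9029/61))*(1/8572)) - 85848) = 1/((7829/19225 + (9029/3721)*(1/8572)) - 85848) = 1/((7829/19225 + 9029/31896412) - 85848) = 1/(249890592073/613208520700 - 85848) = 1/(-52642475194461527/613208520700) = -613208520700/52642475194461527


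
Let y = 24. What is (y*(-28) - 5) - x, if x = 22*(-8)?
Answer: -501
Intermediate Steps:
x = -176
(y*(-28) - 5) - x = (24*(-28) - 5) - 1*(-176) = (-672 - 5) + 176 = -677 + 176 = -501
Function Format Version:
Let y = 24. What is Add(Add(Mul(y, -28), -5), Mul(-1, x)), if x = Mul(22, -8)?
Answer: -501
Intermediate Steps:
x = -176
Add(Add(Mul(y, -28), -5), Mul(-1, x)) = Add(Add(Mul(24, -28), -5), Mul(-1, -176)) = Add(Add(-672, -5), 176) = Add(-677, 176) = -501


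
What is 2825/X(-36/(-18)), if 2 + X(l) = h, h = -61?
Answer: -2825/63 ≈ -44.841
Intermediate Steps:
X(l) = -63 (X(l) = -2 - 61 = -63)
2825/X(-36/(-18)) = 2825/(-63) = 2825*(-1/63) = -2825/63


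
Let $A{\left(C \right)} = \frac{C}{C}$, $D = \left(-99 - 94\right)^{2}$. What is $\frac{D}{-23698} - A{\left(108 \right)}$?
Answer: $- \frac{60947}{23698} \approx -2.5718$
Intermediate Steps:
$D = 37249$ ($D = \left(-193\right)^{2} = 37249$)
$A{\left(C \right)} = 1$
$\frac{D}{-23698} - A{\left(108 \right)} = \frac{37249}{-23698} - 1 = 37249 \left(- \frac{1}{23698}\right) - 1 = - \frac{37249}{23698} - 1 = - \frac{60947}{23698}$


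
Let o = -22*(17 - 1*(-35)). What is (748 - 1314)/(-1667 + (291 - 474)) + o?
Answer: -1057917/925 ≈ -1143.7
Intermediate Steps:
o = -1144 (o = -22*(17 + 35) = -22*52 = -1144)
(748 - 1314)/(-1667 + (291 - 474)) + o = (748 - 1314)/(-1667 + (291 - 474)) - 1144 = -566/(-1667 - 183) - 1144 = -566/(-1850) - 1144 = -566*(-1/1850) - 1144 = 283/925 - 1144 = -1057917/925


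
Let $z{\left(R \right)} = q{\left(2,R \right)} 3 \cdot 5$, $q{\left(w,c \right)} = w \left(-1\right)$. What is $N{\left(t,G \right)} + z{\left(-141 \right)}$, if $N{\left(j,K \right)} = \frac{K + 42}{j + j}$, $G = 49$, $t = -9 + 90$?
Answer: $- \frac{4769}{162} \approx -29.438$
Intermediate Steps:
$t = 81$
$N{\left(j,K \right)} = \frac{42 + K}{2 j}$
$q{\left(w,c \right)} = - w$
$z{\left(R \right)} = -30$ ($z{\left(R \right)} = \left(-1\right) 2 \cdot 3 \cdot 5 = \left(-2\right) 3 \cdot 5 = \left(-6\right) 5 = -30$)
$N{\left(t,G \right)} + z{\left(-141 \right)} = \frac{42 + 49}{2 \cdot 81} - 30 = \frac{1}{2} \cdot \frac{1}{81} \cdot 91 - 30 = \frac{91}{162} - 30 = - \frac{4769}{162}$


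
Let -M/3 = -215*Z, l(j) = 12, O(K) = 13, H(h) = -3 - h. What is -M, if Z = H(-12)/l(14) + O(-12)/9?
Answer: -16985/12 ≈ -1415.4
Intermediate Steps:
Z = 79/36 (Z = (-3 - 1*(-12))/12 + 13/9 = (-3 + 12)*(1/12) + 13*(⅑) = 9*(1/12) + 13/9 = ¾ + 13/9 = 79/36 ≈ 2.1944)
M = 16985/12 (M = -(-645)*79/36 = -3*(-16985/36) = 16985/12 ≈ 1415.4)
-M = -1*16985/12 = -16985/12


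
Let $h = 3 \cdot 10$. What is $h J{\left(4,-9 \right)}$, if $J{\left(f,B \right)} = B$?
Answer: $-270$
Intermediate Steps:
$h = 30$
$h J{\left(4,-9 \right)} = 30 \left(-9\right) = -270$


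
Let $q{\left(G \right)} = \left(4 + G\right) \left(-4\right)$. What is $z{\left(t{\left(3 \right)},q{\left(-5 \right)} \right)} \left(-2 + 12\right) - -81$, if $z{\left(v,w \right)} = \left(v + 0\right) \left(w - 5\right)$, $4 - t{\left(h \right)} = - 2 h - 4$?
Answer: $-59$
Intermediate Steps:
$q{\left(G \right)} = -16 - 4 G$
$t{\left(h \right)} = 8 + 2 h$ ($t{\left(h \right)} = 4 - \left(- 2 h - 4\right) = 4 - \left(-4 - 2 h\right) = 4 + \left(4 + 2 h\right) = 8 + 2 h$)
$z{\left(v,w \right)} = v \left(-5 + w\right)$
$z{\left(t{\left(3 \right)},q{\left(-5 \right)} \right)} \left(-2 + 12\right) - -81 = \left(8 + 2 \cdot 3\right) \left(-5 - -4\right) \left(-2 + 12\right) - -81 = \left(8 + 6\right) \left(-5 + \left(-16 + 20\right)\right) 10 + 81 = 14 \left(-5 + 4\right) 10 + 81 = 14 \left(-1\right) 10 + 81 = \left(-14\right) 10 + 81 = -140 + 81 = -59$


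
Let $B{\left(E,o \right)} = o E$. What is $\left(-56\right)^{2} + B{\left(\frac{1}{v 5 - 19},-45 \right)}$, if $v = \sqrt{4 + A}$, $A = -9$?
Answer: $\frac{169439}{54} + \frac{25 i \sqrt{5}}{54} \approx 3137.8 + 1.0352 i$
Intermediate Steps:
$v = i \sqrt{5}$ ($v = \sqrt{4 - 9} = \sqrt{-5} = i \sqrt{5} \approx 2.2361 i$)
$B{\left(E,o \right)} = E o$
$\left(-56\right)^{2} + B{\left(\frac{1}{v 5 - 19},-45 \right)} = \left(-56\right)^{2} + \frac{1}{i \sqrt{5} \cdot 5 - 19} \left(-45\right) = 3136 + \frac{1}{5 i \sqrt{5} - 19} \left(-45\right) = 3136 + \frac{1}{-19 + 5 i \sqrt{5}} \left(-45\right) = 3136 - \frac{45}{-19 + 5 i \sqrt{5}}$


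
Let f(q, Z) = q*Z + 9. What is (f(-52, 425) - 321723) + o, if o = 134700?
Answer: -209114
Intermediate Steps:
f(q, Z) = 9 + Z*q (f(q, Z) = Z*q + 9 = 9 + Z*q)
(f(-52, 425) - 321723) + o = ((9 + 425*(-52)) - 321723) + 134700 = ((9 - 22100) - 321723) + 134700 = (-22091 - 321723) + 134700 = -343814 + 134700 = -209114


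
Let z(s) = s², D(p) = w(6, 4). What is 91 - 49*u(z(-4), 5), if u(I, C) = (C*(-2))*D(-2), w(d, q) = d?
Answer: 3031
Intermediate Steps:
D(p) = 6
u(I, C) = -12*C (u(I, C) = (C*(-2))*6 = -2*C*6 = -12*C)
91 - 49*u(z(-4), 5) = 91 - (-588)*5 = 91 - 49*(-60) = 91 + 2940 = 3031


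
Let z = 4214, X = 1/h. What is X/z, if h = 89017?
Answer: 1/375117638 ≈ 2.6658e-9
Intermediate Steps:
X = 1/89017 ≈ 1.1234e-5
X/z = (1/89017)/4214 = (1/89017)*(1/4214) = 1/375117638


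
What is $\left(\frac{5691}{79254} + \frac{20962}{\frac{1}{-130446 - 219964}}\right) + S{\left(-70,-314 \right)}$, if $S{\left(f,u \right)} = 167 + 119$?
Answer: $- \frac{27721140061445}{3774} \approx -7.3453 \cdot 10^{9}$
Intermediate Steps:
$S{\left(f,u \right)} = 286$
$\left(\frac{5691}{79254} + \frac{20962}{\frac{1}{-130446 - 219964}}\right) + S{\left(-70,-314 \right)} = \left(\frac{5691}{79254} + \frac{20962}{\frac{1}{-130446 - 219964}}\right) + 286 = \left(5691 \cdot \frac{1}{79254} + \frac{20962}{\frac{1}{-350410}}\right) + 286 = \left(\frac{271}{3774} + \frac{20962}{- \frac{1}{350410}}\right) + 286 = \left(\frac{271}{3774} + 20962 \left(-350410\right)\right) + 286 = \left(\frac{271}{3774} - 7345294420\right) + 286 = - \frac{27721141140809}{3774} + 286 = - \frac{27721140061445}{3774}$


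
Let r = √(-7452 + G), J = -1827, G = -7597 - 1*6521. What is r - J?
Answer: 1827 + I*√21570 ≈ 1827.0 + 146.87*I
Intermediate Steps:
G = -14118 (G = -7597 - 6521 = -14118)
r = I*√21570 (r = √(-7452 - 14118) = √(-21570) = I*√21570 ≈ 146.87*I)
r - J = I*√21570 - 1*(-1827) = I*√21570 + 1827 = 1827 + I*√21570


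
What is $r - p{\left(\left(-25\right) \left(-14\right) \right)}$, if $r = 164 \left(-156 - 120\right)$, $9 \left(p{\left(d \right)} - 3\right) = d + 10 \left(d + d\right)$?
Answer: $- \frac{138251}{3} \approx -46084.0$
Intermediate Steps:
$p{\left(d \right)} = 3 + \frac{7 d}{3}$ ($p{\left(d \right)} = 3 + \frac{d + 10 \left(d + d\right)}{9} = 3 + \frac{d + 10 \cdot 2 d}{9} = 3 + \frac{d + 20 d}{9} = 3 + \frac{21 d}{9} = 3 + \frac{7 d}{3}$)
$r = -45264$ ($r = 164 \left(-276\right) = -45264$)
$r - p{\left(\left(-25\right) \left(-14\right) \right)} = -45264 - \left(3 + \frac{7 \left(\left(-25\right) \left(-14\right)\right)}{3}\right) = -45264 - \left(3 + \frac{7}{3} \cdot 350\right) = -45264 - \left(3 + \frac{2450}{3}\right) = -45264 - \frac{2459}{3} = - \frac{138251}{3}$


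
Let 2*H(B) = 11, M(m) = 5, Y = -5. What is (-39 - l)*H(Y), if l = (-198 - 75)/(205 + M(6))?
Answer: -4147/20 ≈ -207.35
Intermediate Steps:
l = -13/10 (l = (-198 - 75)/(205 + 5) = -273/210 = -273*1/210 = -13/10 ≈ -1.3000)
H(B) = 11/2 (H(B) = (1/2)*11 = 11/2)
(-39 - l)*H(Y) = (-39 - 1*(-13/10))*(11/2) = (-39 + 13/10)*(11/2) = -377/10*11/2 = -4147/20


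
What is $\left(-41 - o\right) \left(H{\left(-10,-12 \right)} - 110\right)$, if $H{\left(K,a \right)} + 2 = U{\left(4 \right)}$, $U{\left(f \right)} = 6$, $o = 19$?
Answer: $6360$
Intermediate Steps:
$H{\left(K,a \right)} = 4$ ($H{\left(K,a \right)} = -2 + 6 = 4$)
$\left(-41 - o\right) \left(H{\left(-10,-12 \right)} - 110\right) = \left(-41 - 19\right) \left(4 - 110\right) = \left(-41 - 19\right) \left(-106\right) = \left(-60\right) \left(-106\right) = 6360$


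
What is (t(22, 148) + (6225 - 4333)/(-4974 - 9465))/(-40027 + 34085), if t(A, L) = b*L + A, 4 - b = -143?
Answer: -157225325/42898269 ≈ -3.6651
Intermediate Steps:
b = 147 (b = 4 - 1*(-143) = 4 + 143 = 147)
t(A, L) = A + 147*L (t(A, L) = 147*L + A = A + 147*L)
(t(22, 148) + (6225 - 4333)/(-4974 - 9465))/(-40027 + 34085) = ((22 + 147*148) + (6225 - 4333)/(-4974 - 9465))/(-40027 + 34085) = ((22 + 21756) + 1892/(-14439))/(-5942) = (21778 + 1892*(-1/14439))*(-1/5942) = (21778 - 1892/14439)*(-1/5942) = (314450650/14439)*(-1/5942) = -157225325/42898269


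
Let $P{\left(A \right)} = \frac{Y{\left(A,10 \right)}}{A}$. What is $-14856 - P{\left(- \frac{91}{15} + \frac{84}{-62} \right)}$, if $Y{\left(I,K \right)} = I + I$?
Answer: $-14858$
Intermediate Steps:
$Y{\left(I,K \right)} = 2 I$
$P{\left(A \right)} = 2$ ($P{\left(A \right)} = \frac{2 A}{A} = 2$)
$-14856 - P{\left(- \frac{91}{15} + \frac{84}{-62} \right)} = -14856 - 2 = -14858$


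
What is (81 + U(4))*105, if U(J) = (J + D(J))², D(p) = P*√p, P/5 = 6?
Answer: 438585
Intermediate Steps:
P = 30 (P = 5*6 = 30)
D(p) = 30*√p
U(J) = (J + 30*√J)²
(81 + U(4))*105 = (81 + (4 + 30*√4)²)*105 = (81 + (4 + 30*2)²)*105 = (81 + (4 + 60)²)*105 = (81 + 64²)*105 = (81 + 4096)*105 = 4177*105 = 438585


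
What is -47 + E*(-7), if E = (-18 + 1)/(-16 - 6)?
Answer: -1153/22 ≈ -52.409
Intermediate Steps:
E = 17/22 (E = -17/(-22) = -17*(-1/22) = 17/22 ≈ 0.77273)
-47 + E*(-7) = -47 + (17/22)*(-7) = -47 - 119/22 = -1153/22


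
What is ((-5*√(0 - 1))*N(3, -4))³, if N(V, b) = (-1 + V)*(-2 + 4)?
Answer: 8000*I ≈ 8000.0*I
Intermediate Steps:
N(V, b) = -2 + 2*V (N(V, b) = (-1 + V)*2 = -2 + 2*V)
((-5*√(0 - 1))*N(3, -4))³ = ((-5*√(0 - 1))*(-2 + 2*3))³ = ((-5*I)*(-2 + 6))³ = (-5*I*4)³ = (-20*I)³ = 8000*I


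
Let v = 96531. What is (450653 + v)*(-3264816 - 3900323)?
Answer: -3920649418576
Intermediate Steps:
(450653 + v)*(-3264816 - 3900323) = (450653 + 96531)*(-3264816 - 3900323) = 547184*(-7165139) = -3920649418576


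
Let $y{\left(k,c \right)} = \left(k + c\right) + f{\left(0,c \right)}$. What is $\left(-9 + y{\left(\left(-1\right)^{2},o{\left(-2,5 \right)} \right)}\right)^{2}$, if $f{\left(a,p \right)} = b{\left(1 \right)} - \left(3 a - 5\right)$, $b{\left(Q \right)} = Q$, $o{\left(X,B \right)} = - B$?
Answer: $49$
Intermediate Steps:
$f{\left(a,p \right)} = 6 - 3 a$ ($f{\left(a,p \right)} = 1 - \left(3 a - 5\right) = 1 - \left(-5 + 3 a\right) = 6 - 3 a$)
$y{\left(k,c \right)} = 6 + c + k$ ($y{\left(k,c \right)} = \left(k + c\right) + \left(6 - 0\right) = \left(c + k\right) + \left(6 + 0\right) = \left(c + k\right) + 6 = 6 + c + k$)
$\left(-9 + y{\left(\left(-1\right)^{2},o{\left(-2,5 \right)} \right)}\right)^{2} = \left(-9 + \left(6 - 5 + \left(-1\right)^{2}\right)\right)^{2} = \left(-9 + \left(6 - 5 + 1\right)\right)^{2} = \left(-9 + 2\right)^{2} = \left(-7\right)^{2} = 49$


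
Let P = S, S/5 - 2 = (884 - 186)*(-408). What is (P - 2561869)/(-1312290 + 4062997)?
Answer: -3985779/2750707 ≈ -1.4490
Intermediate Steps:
S = -1423910 (S = 10 + 5*((884 - 186)*(-408)) = 10 + 5*(698*(-408)) = 10 + 5*(-284784) = 10 - 1423920 = -1423910)
P = -1423910
(P - 2561869)/(-1312290 + 4062997) = (-1423910 - 2561869)/(-1312290 + 4062997) = -3985779/2750707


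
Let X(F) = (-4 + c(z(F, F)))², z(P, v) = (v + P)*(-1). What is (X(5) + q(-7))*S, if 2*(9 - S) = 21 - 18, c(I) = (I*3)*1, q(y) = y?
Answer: 17235/2 ≈ 8617.5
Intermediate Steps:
z(P, v) = -P - v (z(P, v) = (P + v)*(-1) = -P - v)
c(I) = 3*I (c(I) = (3*I)*1 = 3*I)
X(F) = (-4 - 6*F)² (X(F) = (-4 + 3*(-F - F))² = (-4 + 3*(-2*F))² = (-4 - 6*F)²)
S = 15/2 (S = 9 - (21 - 18)/2 = 9 - ½*3 = 9 - 3/2 = 15/2 ≈ 7.5000)
(X(5) + q(-7))*S = (4*(2 + 3*5)² - 7)*(15/2) = (4*(2 + 15)² - 7)*(15/2) = (4*17² - 7)*(15/2) = (4*289 - 7)*(15/2) = (1156 - 7)*(15/2) = 1149*(15/2) = 17235/2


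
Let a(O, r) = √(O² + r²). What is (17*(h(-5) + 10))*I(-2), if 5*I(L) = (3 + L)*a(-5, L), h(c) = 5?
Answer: 51*√29 ≈ 274.64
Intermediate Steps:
I(L) = √(25 + L²)*(3 + L)/5 (I(L) = ((3 + L)*√((-5)² + L²))/5 = ((3 + L)*√(25 + L²))/5 = (√(25 + L²)*(3 + L))/5 = √(25 + L²)*(3 + L)/5)
(17*(h(-5) + 10))*I(-2) = (17*(5 + 10))*(√(25 + (-2)²)*(3 - 2)/5) = (17*15)*((⅕)*√(25 + 4)*1) = 255*((⅕)*√29*1) = 255*(√29/5) = 51*√29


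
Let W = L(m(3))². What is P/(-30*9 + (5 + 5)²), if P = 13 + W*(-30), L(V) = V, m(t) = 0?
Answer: -13/170 ≈ -0.076471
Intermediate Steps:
W = 0 (W = 0² = 0)
P = 13 (P = 13 + 0*(-30) = 13 + 0 = 13)
P/(-30*9 + (5 + 5)²) = 13/(-30*9 + (5 + 5)²) = 13/(-270 + 10²) = 13/(-270 + 100) = 13/(-170) = 13*(-1/170) = -13/170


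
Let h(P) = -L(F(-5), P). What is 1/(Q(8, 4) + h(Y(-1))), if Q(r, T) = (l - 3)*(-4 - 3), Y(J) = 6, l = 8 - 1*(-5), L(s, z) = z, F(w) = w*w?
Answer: -1/76 ≈ -0.013158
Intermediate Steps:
F(w) = w²
l = 13 (l = 8 + 5 = 13)
Q(r, T) = -70 (Q(r, T) = (13 - 3)*(-4 - 3) = 10*(-7) = -70)
h(P) = -P
1/(Q(8, 4) + h(Y(-1))) = 1/(-70 - 1*6) = 1/(-70 - 6) = 1/(-76) = -1/76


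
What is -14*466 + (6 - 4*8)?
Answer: -6550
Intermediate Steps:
-14*466 + (6 - 4*8) = -6524 + (6 - 32) = -6524 - 26 = -6550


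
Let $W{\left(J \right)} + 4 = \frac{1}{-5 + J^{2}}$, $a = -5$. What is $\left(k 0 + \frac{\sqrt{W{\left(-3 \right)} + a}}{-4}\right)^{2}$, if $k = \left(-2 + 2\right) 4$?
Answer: $- \frac{35}{64} \approx -0.54688$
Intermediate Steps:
$W{\left(J \right)} = -4 + \frac{1}{-5 + J^{2}}$
$k = 0$ ($k = 0 \cdot 4 = 0$)
$\left(k 0 + \frac{\sqrt{W{\left(-3 \right)} + a}}{-4}\right)^{2} = \left(0 \cdot 0 + \frac{\sqrt{\frac{21 - 4 \left(-3\right)^{2}}{-5 + \left(-3\right)^{2}} - 5}}{-4}\right)^{2} = \left(0 + \sqrt{\frac{21 - 36}{-5 + 9} - 5} \left(- \frac{1}{4}\right)\right)^{2} = \left(0 + \sqrt{\frac{21 - 36}{4} - 5} \left(- \frac{1}{4}\right)\right)^{2} = \left(0 + \sqrt{\frac{1}{4} \left(-15\right) - 5} \left(- \frac{1}{4}\right)\right)^{2} = \left(0 + \sqrt{- \frac{15}{4} - 5} \left(- \frac{1}{4}\right)\right)^{2} = \left(0 + \sqrt{- \frac{35}{4}} \left(- \frac{1}{4}\right)\right)^{2} = \left(0 + \frac{i \sqrt{35}}{2} \left(- \frac{1}{4}\right)\right)^{2} = \left(0 - \frac{i \sqrt{35}}{8}\right)^{2} = \left(- \frac{i \sqrt{35}}{8}\right)^{2} = - \frac{35}{64}$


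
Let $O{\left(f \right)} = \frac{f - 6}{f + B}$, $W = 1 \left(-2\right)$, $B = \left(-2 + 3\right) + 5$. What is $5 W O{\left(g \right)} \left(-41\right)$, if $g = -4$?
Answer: $-2050$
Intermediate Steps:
$B = 6$ ($B = 1 + 5 = 6$)
$W = -2$
$O{\left(f \right)} = \frac{-6 + f}{6 + f}$ ($O{\left(f \right)} = \frac{f - 6}{f + 6} = \frac{-6 + f}{6 + f}$)
$5 W O{\left(g \right)} \left(-41\right) = 5 \left(-2\right) \frac{-6 - 4}{6 - 4} \left(-41\right) = - 10 \cdot \frac{1}{2} \left(-10\right) \left(-41\right) = \left(-10\right) \left(-5\right) \left(-41\right) = 50 \left(-41\right) = -2050$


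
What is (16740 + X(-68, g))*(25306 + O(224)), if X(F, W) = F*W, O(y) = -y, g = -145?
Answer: 667181200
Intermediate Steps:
(16740 + X(-68, g))*(25306 + O(224)) = (16740 - 68*(-145))*(25306 - 1*224) = (16740 + 9860)*(25306 - 224) = 26600*25082 = 667181200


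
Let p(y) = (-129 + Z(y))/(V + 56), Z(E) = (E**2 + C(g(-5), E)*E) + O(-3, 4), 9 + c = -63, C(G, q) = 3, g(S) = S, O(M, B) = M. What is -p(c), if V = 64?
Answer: -403/10 ≈ -40.300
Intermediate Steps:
c = -72 (c = -9 - 63 = -72)
Z(E) = -3 + E**2 + 3*E (Z(E) = (E**2 + 3*E) - 3 = -3 + E**2 + 3*E)
p(y) = -11/10 + y/40 + y**2/120 (p(y) = (-129 + (-3 + y**2 + 3*y))/(64 + 56) = (-132 + y**2 + 3*y)/120 = (-132 + y**2 + 3*y)*(1/120) = -11/10 + y/40 + y**2/120)
-p(c) = -(-11/10 + (1/40)*(-72) + (1/120)*(-72)**2) = -(-11/10 - 9/5 + (1/120)*5184) = -(-11/10 - 9/5 + 216/5) = -1*403/10 = -403/10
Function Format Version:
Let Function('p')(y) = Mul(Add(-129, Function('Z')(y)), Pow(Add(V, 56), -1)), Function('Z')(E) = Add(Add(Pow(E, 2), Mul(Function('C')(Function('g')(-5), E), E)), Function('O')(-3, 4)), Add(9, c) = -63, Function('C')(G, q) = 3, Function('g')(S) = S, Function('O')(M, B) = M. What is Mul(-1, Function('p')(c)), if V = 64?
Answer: Rational(-403, 10) ≈ -40.300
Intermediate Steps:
c = -72 (c = Add(-9, -63) = -72)
Function('Z')(E) = Add(-3, Pow(E, 2), Mul(3, E)) (Function('Z')(E) = Add(Add(Pow(E, 2), Mul(3, E)), -3) = Add(-3, Pow(E, 2), Mul(3, E)))
Function('p')(y) = Add(Rational(-11, 10), Mul(Rational(1, 40), y), Mul(Rational(1, 120), Pow(y, 2))) (Function('p')(y) = Mul(Add(-129, Add(-3, Pow(y, 2), Mul(3, y))), Pow(Add(64, 56), -1)) = Mul(Add(-132, Pow(y, 2), Mul(3, y)), Pow(120, -1)) = Mul(Add(-132, Pow(y, 2), Mul(3, y)), Rational(1, 120)) = Add(Rational(-11, 10), Mul(Rational(1, 40), y), Mul(Rational(1, 120), Pow(y, 2))))
Mul(-1, Function('p')(c)) = Mul(-1, Add(Rational(-11, 10), Mul(Rational(1, 40), -72), Mul(Rational(1, 120), Pow(-72, 2)))) = Mul(-1, Add(Rational(-11, 10), Rational(-9, 5), Mul(Rational(1, 120), 5184))) = Mul(-1, Add(Rational(-11, 10), Rational(-9, 5), Rational(216, 5))) = Mul(-1, Rational(403, 10)) = Rational(-403, 10)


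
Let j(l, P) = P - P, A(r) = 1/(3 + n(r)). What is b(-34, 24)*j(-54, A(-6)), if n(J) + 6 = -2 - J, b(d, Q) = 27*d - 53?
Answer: 0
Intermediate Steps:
b(d, Q) = -53 + 27*d
n(J) = -8 - J (n(J) = -6 + (-2 - J) = -8 - J)
A(r) = 1/(-5 - r) (A(r) = 1/(3 + (-8 - r)) = 1/(-5 - r))
j(l, P) = 0
b(-34, 24)*j(-54, A(-6)) = (-53 + 27*(-34))*0 = (-53 - 918)*0 = -971*0 = 0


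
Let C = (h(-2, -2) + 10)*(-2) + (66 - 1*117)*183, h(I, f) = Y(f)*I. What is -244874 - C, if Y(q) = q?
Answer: -235513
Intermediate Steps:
h(I, f) = I*f (h(I, f) = f*I = I*f)
C = -9361 (C = (-2*(-2) + 10)*(-2) + (66 - 1*117)*183 = (4 + 10)*(-2) + (66 - 117)*183 = 14*(-2) - 51*183 = -28 - 9333 = -9361)
-244874 - C = -244874 - 1*(-9361) = -244874 + 9361 = -235513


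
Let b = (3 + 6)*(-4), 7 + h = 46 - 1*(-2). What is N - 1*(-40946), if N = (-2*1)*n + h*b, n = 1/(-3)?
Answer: 118412/3 ≈ 39471.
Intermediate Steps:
n = -1/3 ≈ -0.33333
h = 41 (h = -7 + (46 - 1*(-2)) = -7 + (46 + 2) = -7 + 48 = 41)
b = -36 (b = 9*(-4) = -36)
N = -4426/3 (N = -2*1*(-1/3) + 41*(-36) = -2*(-1/3) - 1476 = 2/3 - 1476 = -4426/3 ≈ -1475.3)
N - 1*(-40946) = -4426/3 - 1*(-40946) = -4426/3 + 40946 = 118412/3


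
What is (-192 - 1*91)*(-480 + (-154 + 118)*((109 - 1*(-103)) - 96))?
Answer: 1317648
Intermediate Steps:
(-192 - 1*91)*(-480 + (-154 + 118)*((109 - 1*(-103)) - 96)) = (-192 - 91)*(-480 - 36*((109 + 103) - 96)) = -283*(-480 - 36*(212 - 96)) = -283*(-480 - 36*116) = -283*(-480 - 4176) = -283*(-4656) = 1317648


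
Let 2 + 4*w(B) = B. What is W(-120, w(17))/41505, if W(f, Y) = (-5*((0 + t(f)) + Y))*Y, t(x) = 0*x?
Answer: -75/44272 ≈ -0.0016941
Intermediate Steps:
t(x) = 0
w(B) = -½ + B/4
W(f, Y) = -5*Y² (W(f, Y) = (-5*((0 + 0) + Y))*Y = (-5*(0 + Y))*Y = (-5*Y)*Y = -5*Y²)
W(-120, w(17))/41505 = -5*(-½ + (¼)*17)²/41505 = -5*(-½ + 17/4)²*(1/41505) = -5*(15/4)²*(1/41505) = -5*225/16*(1/41505) = -1125/16*1/41505 = -75/44272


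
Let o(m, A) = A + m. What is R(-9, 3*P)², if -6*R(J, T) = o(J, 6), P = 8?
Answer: ¼ ≈ 0.25000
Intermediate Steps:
R(J, T) = -1 - J/6 (R(J, T) = -(6 + J)/6 = -1 - J/6)
R(-9, 3*P)² = (-1 - ⅙*(-9))² = (-1 + 3/2)² = (½)² = ¼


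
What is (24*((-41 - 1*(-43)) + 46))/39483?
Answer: 128/4387 ≈ 0.029177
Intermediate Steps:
(24*((-41 - 1*(-43)) + 46))/39483 = (24*((-41 + 43) + 46))*(1/39483) = (24*(2 + 46))*(1/39483) = (24*48)*(1/39483) = 1152*(1/39483) = 128/4387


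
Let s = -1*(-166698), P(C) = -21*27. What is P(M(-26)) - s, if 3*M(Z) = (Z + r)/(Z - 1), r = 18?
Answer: -167265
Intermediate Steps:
M(Z) = (18 + Z)/(3*(-1 + Z)) (M(Z) = ((Z + 18)/(Z - 1))/3 = ((18 + Z)/(-1 + Z))/3 = (18 + Z)/(3*(-1 + Z)))
P(C) = -567
s = 166698
P(M(-26)) - s = -567 - 1*166698 = -567 - 166698 = -167265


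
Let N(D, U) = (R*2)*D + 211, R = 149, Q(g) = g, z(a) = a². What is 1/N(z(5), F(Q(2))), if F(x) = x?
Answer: 1/7661 ≈ 0.00013053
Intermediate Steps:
N(D, U) = 211 + 298*D (N(D, U) = (149*2)*D + 211 = 298*D + 211 = 211 + 298*D)
1/N(z(5), F(Q(2))) = 1/(211 + 298*5²) = 1/(211 + 298*25) = 1/(211 + 7450) = 1/7661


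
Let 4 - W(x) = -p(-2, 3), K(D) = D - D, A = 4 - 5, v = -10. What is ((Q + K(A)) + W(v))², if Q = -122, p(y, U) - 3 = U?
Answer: 12544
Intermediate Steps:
p(y, U) = 3 + U
A = -1
K(D) = 0
W(x) = 10 (W(x) = 4 - (-1)*(3 + 3) = 4 - (-1)*6 = 4 - 1*(-6) = 4 + 6 = 10)
((Q + K(A)) + W(v))² = ((-122 + 0) + 10)² = (-122 + 10)² = (-112)² = 12544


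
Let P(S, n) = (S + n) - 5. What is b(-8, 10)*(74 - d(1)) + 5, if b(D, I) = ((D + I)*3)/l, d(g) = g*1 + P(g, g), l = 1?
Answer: 461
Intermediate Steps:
P(S, n) = -5 + S + n
d(g) = -5 + 3*g (d(g) = g*1 + (-5 + g + g) = g + (-5 + 2*g) = -5 + 3*g)
b(D, I) = 3*D + 3*I (b(D, I) = ((D + I)*3)/1 = (3*D + 3*I)*1 = 3*D + 3*I)
b(-8, 10)*(74 - d(1)) + 5 = (3*(-8) + 3*10)*(74 - (-5 + 3*1)) + 5 = (-24 + 30)*(74 - (-5 + 3)) + 5 = 6*(74 - 1*(-2)) + 5 = 6*(74 + 2) + 5 = 6*76 + 5 = 456 + 5 = 461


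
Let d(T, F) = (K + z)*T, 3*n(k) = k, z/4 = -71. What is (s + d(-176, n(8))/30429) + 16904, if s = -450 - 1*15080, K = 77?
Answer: 202154/147 ≈ 1375.2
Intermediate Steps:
z = -284 (z = 4*(-71) = -284)
n(k) = k/3
d(T, F) = -207*T (d(T, F) = (77 - 284)*T = -207*T)
s = -15530 (s = -450 - 15080 = -15530)
(s + d(-176, n(8))/30429) + 16904 = (-15530 - 207*(-176)/30429) + 16904 = (-15530 + 36432*(1/30429)) + 16904 = (-15530 + 176/147) + 16904 = -2282734/147 + 16904 = 202154/147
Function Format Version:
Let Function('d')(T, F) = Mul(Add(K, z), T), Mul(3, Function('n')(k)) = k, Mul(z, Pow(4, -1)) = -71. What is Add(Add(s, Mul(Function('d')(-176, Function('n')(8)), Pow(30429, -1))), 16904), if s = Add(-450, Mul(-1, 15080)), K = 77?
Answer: Rational(202154, 147) ≈ 1375.2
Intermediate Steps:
z = -284 (z = Mul(4, -71) = -284)
Function('n')(k) = Mul(Rational(1, 3), k)
Function('d')(T, F) = Mul(-207, T) (Function('d')(T, F) = Mul(Add(77, -284), T) = Mul(-207, T))
s = -15530 (s = Add(-450, -15080) = -15530)
Add(Add(s, Mul(Function('d')(-176, Function('n')(8)), Pow(30429, -1))), 16904) = Add(Add(-15530, Mul(Mul(-207, -176), Pow(30429, -1))), 16904) = Add(Add(-15530, Mul(36432, Rational(1, 30429))), 16904) = Add(Add(-15530, Rational(176, 147)), 16904) = Add(Rational(-2282734, 147), 16904) = Rational(202154, 147)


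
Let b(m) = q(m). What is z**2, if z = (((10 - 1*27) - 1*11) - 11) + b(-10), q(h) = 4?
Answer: 1225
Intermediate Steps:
b(m) = 4
z = -35 (z = (((10 - 1*27) - 1*11) - 11) + 4 = (((10 - 27) - 11) - 11) + 4 = ((-17 - 11) - 11) + 4 = (-28 - 11) + 4 = -39 + 4 = -35)
z**2 = (-35)**2 = 1225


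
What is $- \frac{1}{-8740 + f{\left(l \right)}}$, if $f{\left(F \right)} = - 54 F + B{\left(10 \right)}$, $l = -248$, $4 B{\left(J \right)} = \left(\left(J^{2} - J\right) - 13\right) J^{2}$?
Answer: $- \frac{1}{6577} \approx -0.00015204$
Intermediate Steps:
$B{\left(J \right)} = \frac{J^{2} \left(-13 + J^{2} - J\right)}{4}$ ($B{\left(J \right)} = \frac{\left(\left(J^{2} - J\right) - 13\right) J^{2}}{4} = \frac{\left(-13 + J^{2} - J\right) J^{2}}{4} = \frac{J^{2} \left(-13 + J^{2} - J\right)}{4}$)
$f{\left(F \right)} = 1925 - 54 F$ ($f{\left(F \right)} = - 54 F + \frac{10^{2} \left(-13 + 10^{2} - 10\right)}{4} = - 54 F + \frac{1}{4} \cdot 100 \left(-13 + 100 - 10\right) = - 54 F + \frac{1}{4} \cdot 100 \cdot 77 = - 54 F + 1925 = 1925 - 54 F$)
$- \frac{1}{-8740 + f{\left(l \right)}} = - \frac{1}{-8740 + \left(1925 - -13392\right)} = - \frac{1}{-8740 + \left(1925 + 13392\right)} = - \frac{1}{-8740 + 15317} = - \frac{1}{6577}$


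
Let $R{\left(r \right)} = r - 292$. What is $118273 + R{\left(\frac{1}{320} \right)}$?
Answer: $\frac{37753921}{320} \approx 1.1798 \cdot 10^{5}$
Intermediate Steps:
$R{\left(r \right)} = -292 + r$
$118273 + R{\left(\frac{1}{320} \right)} = 118273 - \left(292 - \frac{1}{320}\right) = 118273 + \left(-292 + \frac{1}{320}\right) = 118273 - \frac{93439}{320} = \frac{37753921}{320}$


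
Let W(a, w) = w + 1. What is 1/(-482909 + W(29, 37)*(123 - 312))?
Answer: -1/490091 ≈ -2.0404e-6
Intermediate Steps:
W(a, w) = 1 + w
1/(-482909 + W(29, 37)*(123 - 312)) = 1/(-482909 + (1 + 37)*(123 - 312)) = 1/(-482909 + 38*(-189)) = 1/(-482909 - 7182) = 1/(-490091) = -1/490091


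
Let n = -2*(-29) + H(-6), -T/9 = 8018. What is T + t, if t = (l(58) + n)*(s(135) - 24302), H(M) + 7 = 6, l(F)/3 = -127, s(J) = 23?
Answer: 7794234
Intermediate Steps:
l(F) = -381 (l(F) = 3*(-127) = -381)
H(M) = -1 (H(M) = -7 + 6 = -1)
T = -72162 (T = -9*8018 = -72162)
n = 57 (n = -2*(-29) - 1 = 58 - 1 = 57)
t = 7866396 (t = (-381 + 57)*(23 - 24302) = -324*(-24279) = 7866396)
T + t = -72162 + 7866396 = 7794234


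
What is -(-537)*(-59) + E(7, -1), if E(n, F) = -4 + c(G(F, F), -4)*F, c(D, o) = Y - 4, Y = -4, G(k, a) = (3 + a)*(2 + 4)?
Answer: -31679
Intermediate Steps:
G(k, a) = 18 + 6*a (G(k, a) = (3 + a)*6 = 18 + 6*a)
c(D, o) = -8 (c(D, o) = -4 - 4 = -8)
E(n, F) = -4 - 8*F
-(-537)*(-59) + E(7, -1) = -(-537)*(-59) + (-4 - 8*(-1)) = -179*177 + (-4 + 8) = -31683 + 4 = -31679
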